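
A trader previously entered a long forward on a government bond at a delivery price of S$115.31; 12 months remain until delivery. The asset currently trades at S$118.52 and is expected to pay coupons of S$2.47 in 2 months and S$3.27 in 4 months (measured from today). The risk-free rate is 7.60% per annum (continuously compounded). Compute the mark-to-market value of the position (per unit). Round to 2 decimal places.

S$6.02

PV(remaining coupons) I = 2.47·e^(−0.0760·2/12) + 3.27·e^(−0.0760·4/12) = 5.6271
Current forward F = (S − I)·e^(rT) = (118.52 − 5.6271)·e^(0.0760·12/12) = 112.8929 × 1.078963 = 121.8073
Value (long) = (F − K)·e^(−rT) = (121.8073 − 115.31) × 0.926816 = 6.0218
Value = S$6.02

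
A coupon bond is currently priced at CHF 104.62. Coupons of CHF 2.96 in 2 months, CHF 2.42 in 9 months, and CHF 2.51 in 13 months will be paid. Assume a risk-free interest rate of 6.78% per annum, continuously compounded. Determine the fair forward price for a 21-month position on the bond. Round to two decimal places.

CHF 109.29

PV(coupons) I = 2.96·e^(−0.0678·2/12) + 2.42·e^(−0.0678·9/12) + 2.51·e^(−0.0678·13/12)
I = 2.9267 + 2.3000 + 2.3322 = 7.5589
F = (S − I)·e^(rT) = (104.62 − 7.5589) · e^(0.0678·21/12)
= 97.0611 · e^0.118650 = 97.0611 × 1.125976 = CHF 109.29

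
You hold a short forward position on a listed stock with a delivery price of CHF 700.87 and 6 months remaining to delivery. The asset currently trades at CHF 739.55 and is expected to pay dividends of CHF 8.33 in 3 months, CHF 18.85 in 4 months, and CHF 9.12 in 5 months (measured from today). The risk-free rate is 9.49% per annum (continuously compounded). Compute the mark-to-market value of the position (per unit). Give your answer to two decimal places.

-CHF 36.00

PV(remaining dividends) I = 8.33·e^(−0.0949·3/12) + 18.85·e^(−0.0949·4/12) + 9.12·e^(−0.0949·5/12) = 35.1642
Current forward F = (S − I)·e^(rT) = (739.55 − 35.1642)·e^(0.0949·6/12) = 704.3858 × 1.048594 = 738.6147
Value (long) = (F − K)·e^(−rT) = (738.6147 − 700.87) × 0.953658 = 35.9955
Short position value = −(long value) = -CHF 36.00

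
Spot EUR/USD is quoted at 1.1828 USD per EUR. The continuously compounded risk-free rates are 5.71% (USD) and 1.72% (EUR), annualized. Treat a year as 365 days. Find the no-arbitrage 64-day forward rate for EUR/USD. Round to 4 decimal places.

F = S·e^((r_USD − r_EUR)T) = 1.1828 · e^((0.0571 − 0.0172) × 64/365)
= 1.1828 · e^0.006996 = 1.1828 × 1.007021
F = 1.1911 USD per EUR

1.1911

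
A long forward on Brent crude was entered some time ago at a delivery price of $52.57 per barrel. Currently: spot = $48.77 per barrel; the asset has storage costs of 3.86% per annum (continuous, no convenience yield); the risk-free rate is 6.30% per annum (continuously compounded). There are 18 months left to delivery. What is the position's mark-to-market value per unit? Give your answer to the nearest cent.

Current fair forward for the remaining 18 months: F = S·e^((r + u)·T), (r + u) = 0.0630 + 0.0386 = 0.1016
F = 48.77 · e^(0.1016 × 18/12) = 48.77 × 1.164626 = 56.7988
Value of long forward = (F − K)·e^(−rT) = (56.7988 − 52.57) · e^(−0.0630·18/12)
= 4.2288 × 0.909828 = 3.85

$3.85 per barrel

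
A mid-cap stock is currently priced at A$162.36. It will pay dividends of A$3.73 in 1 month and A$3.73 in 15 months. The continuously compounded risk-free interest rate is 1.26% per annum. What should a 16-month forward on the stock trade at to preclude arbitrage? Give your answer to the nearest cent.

A$157.59

PV(dividends) I = 3.73·e^(−0.0126·1/12) + 3.73·e^(−0.0126·15/12)
I = 3.7261 + 3.6717 = 7.3978
F = (S − I)·e^(rT) = (162.36 − 7.3978) · e^(0.0126·16/12)
= 154.9622 · e^0.016800 = 154.9622 × 1.016942 = A$157.59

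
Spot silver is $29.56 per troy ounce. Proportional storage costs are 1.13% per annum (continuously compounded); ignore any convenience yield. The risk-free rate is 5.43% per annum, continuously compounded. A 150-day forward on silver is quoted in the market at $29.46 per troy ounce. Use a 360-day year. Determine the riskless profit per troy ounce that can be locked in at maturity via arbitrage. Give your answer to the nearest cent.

Fair forward: F* = S·e^(carry·T), with carry = (r + u) = 0.0543 + 0.0113 = 0.0656
F* = 29.56 · e^(0.0656 × 150/360) = 29.56 · e^0.027333 = 29.56 × 1.027710 = $30.3791
Market $29.46 < fair $30.3791: forward underpriced → reverse cash-and-carry (short spot, go long the forward).
At maturity, profit = |F_mkt − F*| = |29.46 − 30.3791| = $0.92 per troy ounce

$0.92 per troy ounce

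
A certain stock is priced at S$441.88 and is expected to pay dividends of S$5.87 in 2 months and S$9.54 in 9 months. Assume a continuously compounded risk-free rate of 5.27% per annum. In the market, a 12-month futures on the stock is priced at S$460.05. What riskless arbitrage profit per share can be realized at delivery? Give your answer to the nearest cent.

S$10.06 per share

PV(dividends) I = 5.87·e^(−0.0527·2/12) + 9.54·e^(−0.0527·9/12) = 14.9890
Fair futures F* = (S − I)·e^(rT) = (441.88 − 14.9890)·e^0.052700 = 426.8910 × 1.054113 = 449.9914
Market S$460.05 > fair 449.9914: forward overpriced → cash-and-carry (borrow at r, buy the stock and collect the dividends, short the forward).
Profit at T = |F_mkt − F*| = |460.05 − 449.9914| = S$10.06 per share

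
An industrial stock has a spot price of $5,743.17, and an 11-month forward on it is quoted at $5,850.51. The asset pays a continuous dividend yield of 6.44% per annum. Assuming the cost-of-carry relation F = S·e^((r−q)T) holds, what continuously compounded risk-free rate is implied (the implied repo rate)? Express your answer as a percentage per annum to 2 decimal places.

From F = S·e^((r−q)T): (r − q) = ln(F/S)/T
ln(5850.51/5743.17) = ln(1.018690) = 0.018517
(r − q) = 0.018517 / (11/12) = 0.020200
r = ln(F/S)/T + q = 0.020200 + 0.0644 = 0.084600
r = 8.46%

8.46%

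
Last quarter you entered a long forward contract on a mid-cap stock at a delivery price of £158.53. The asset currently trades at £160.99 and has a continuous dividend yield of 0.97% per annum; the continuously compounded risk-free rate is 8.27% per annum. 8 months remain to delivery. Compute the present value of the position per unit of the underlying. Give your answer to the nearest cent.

£9.93

Current fair forward for the remaining 8 months: F = S·e^((r − q)·T), (r − q) = 0.0827 − 0.0097 = 0.0730
F = 160.99 · e^(0.0730 × 8/12) = 160.99 × 1.049870 = 169.0186
Value of long forward = (F − K)·e^(−rT) = (169.0186 − 158.53) · e^(−0.0827·8/12)
= 10.4886 × 0.946359 = 9.93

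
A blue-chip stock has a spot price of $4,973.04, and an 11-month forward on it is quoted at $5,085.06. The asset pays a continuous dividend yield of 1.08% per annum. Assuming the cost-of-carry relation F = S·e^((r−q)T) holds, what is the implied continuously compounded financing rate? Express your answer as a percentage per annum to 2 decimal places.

3.51%

From F = S·e^((r−q)T): (r − q) = ln(F/S)/T
ln(5085.06/4973.04) = ln(1.022525) = 0.022275
(r − q) = 0.022275 / (11/12) = 0.024300
r = ln(F/S)/T + q = 0.024300 + 0.0108 = 0.035100
r = 3.51%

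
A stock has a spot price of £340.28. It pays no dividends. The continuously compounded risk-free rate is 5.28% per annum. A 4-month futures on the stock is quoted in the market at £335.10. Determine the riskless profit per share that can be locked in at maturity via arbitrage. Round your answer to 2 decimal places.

Fair futures: F* = S·e^(carry·T), with carry = r = 0.0528
F* = 340.28 · e^(0.0528 × 4/12) = 340.28 · e^0.017600 = 340.28 × 1.017756 = £346.3220
Market £335.10 < fair £346.3220: forward underpriced → reverse cash-and-carry (short spot, go long the forward).
At maturity, profit = |F_mkt − F*| = |335.10 − 346.3220| = £11.22 per share

£11.22 per share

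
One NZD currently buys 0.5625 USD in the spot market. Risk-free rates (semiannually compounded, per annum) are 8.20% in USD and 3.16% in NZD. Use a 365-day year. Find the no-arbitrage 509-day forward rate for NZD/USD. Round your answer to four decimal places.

0.6023

By covered interest parity, F = S · (1+r_USD/2)^(2T) / (1+r_NZD/2)^(2T)
= 0.5625 × 1.118590 / 1.044692 = 0.5625 × 1.070737
F = 0.6023 USD per NZD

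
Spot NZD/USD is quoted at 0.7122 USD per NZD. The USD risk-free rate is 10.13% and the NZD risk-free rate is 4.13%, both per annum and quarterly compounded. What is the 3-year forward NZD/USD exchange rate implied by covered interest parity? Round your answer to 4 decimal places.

By covered interest parity, F = S · (1+r_USD/4)^(4T) / (1+r_NZD/4)^(4T)
= 0.7122 × 1.350015 / 1.131184 = 0.7122 × 1.193453
F = 0.8500 USD per NZD

0.8500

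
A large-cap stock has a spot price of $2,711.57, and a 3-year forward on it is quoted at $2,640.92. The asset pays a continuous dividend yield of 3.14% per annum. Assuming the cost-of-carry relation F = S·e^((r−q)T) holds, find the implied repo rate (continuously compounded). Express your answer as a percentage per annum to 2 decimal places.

From F = S·e^((r−q)T): (r − q) = ln(F/S)/T
ln(2640.92/2711.57) = ln(0.973945) = -0.026400
(r − q) = -0.026400 / (3) = -0.008800
r = ln(F/S)/T + q = -0.008800 + 0.0314 = 0.022600
r = 2.26%

2.26%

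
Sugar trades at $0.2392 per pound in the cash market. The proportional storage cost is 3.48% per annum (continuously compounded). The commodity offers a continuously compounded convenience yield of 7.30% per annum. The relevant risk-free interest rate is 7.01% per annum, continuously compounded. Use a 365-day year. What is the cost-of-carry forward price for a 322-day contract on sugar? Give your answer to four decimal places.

$0.2460 per pound

Net carry = r + u − y = 0.0701 + 0.0348 − 0.0730 = 0.0319
F = S·e^((r+u−y)T) = 0.2392 · e^(0.0319 × 322/365) = 0.2392 · e^0.028142
= 0.2392 × 1.028542 = $0.2460 per pound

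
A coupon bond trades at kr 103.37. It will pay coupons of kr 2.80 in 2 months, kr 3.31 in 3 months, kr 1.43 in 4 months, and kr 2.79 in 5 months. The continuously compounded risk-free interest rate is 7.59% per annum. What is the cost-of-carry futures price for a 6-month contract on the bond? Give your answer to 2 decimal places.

PV(coupons) I = 2.80·e^(−0.0759·2/12) + 3.31·e^(−0.0759·3/12) + 1.43·e^(−0.0759·4/12) + 2.79·e^(−0.0759·5/12)
I = 2.7648 + 3.2478 + 1.3943 + 2.7031 = 10.1100
F = (S − I)·e^(rT) = (103.37 − 10.1100) · e^(0.0759·6/12)
= 93.2600 · e^0.037950 = 93.2600 × 1.038679 = kr 96.87

kr 96.87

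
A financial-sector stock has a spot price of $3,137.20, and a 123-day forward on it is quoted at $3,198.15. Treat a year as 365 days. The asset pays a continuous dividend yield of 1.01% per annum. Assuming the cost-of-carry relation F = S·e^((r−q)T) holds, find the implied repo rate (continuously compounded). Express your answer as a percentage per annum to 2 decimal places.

6.72%

From F = S·e^((r−q)T): (r − q) = ln(F/S)/T
ln(3198.15/3137.20) = ln(1.019428) = 0.019242
(r − q) = 0.019242 / (123/365) = 0.057100
r = ln(F/S)/T + q = 0.057100 + 0.0101 = 0.067200
r = 6.72%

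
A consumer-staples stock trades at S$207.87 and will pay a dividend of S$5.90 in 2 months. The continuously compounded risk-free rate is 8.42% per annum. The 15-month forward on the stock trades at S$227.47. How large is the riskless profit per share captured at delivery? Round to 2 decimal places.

S$2.99 per share

PV(dividends) I = 5.90·e^(−0.0842·2/12) = 5.8178
Fair forward F* = (S − I)·e^(rT) = (207.87 − 5.8178)·e^0.105250 = 202.0522 × 1.110988 = 224.4776
Market S$227.47 > fair 224.4776: forward overpriced → cash-and-carry (borrow at r, buy the stock and collect the dividends, short the forward).
Profit at T = |F_mkt − F*| = |227.47 − 224.4776| = S$2.99 per share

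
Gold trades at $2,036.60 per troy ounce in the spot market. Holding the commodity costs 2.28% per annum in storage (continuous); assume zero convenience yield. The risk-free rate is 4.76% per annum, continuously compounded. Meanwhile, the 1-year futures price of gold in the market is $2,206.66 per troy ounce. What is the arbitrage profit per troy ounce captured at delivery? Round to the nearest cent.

Fair futures: F* = S·e^(carry·T), with carry = (r + u) = 0.0476 + 0.0228 = 0.0704
F* = 2036.60 · e^(0.0704 × 1) = 2036.60 · e^0.07040000 = 2036.60 × 1.07293727 = $2185.1440
Market $2206.66 > fair $2185.1440: forward overpriced → cash-and-carry (buy spot, short the forward).
At maturity, profit = |F_mkt − F*| = |2206.66 − 2185.1440| = $21.52 per troy ounce

$21.52 per troy ounce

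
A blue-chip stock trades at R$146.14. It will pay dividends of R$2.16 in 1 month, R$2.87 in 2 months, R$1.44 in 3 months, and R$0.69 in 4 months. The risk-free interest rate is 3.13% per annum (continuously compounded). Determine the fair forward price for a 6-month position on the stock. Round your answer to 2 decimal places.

PV(dividends) I = 2.16·e^(−0.0313·1/12) + 2.87·e^(−0.0313·2/12) + 1.44·e^(−0.0313·3/12) + 0.69·e^(−0.0313·4/12)
I = 2.1544 + 2.8551 + 1.4288 + 0.6828 = 7.1211
F = (S − I)·e^(rT) = (146.14 − 7.1211) · e^(0.0313·6/12)
= 139.0189 · e^0.015650 = 139.0189 × 1.015773 = R$141.21

R$141.21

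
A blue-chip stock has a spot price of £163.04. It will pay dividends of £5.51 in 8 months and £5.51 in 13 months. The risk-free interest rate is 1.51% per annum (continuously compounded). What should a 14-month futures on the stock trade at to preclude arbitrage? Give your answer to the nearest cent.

£154.87

PV(dividends) I = 5.51·e^(−0.0151·8/12) + 5.51·e^(−0.0151·13/12)
I = 5.4548 + 5.4206 = 10.8754
F = (S − I)·e^(rT) = (163.04 − 10.8754) · e^(0.0151·14/12)
= 152.1646 · e^0.017617 = 152.1646 × 1.017773 = £154.87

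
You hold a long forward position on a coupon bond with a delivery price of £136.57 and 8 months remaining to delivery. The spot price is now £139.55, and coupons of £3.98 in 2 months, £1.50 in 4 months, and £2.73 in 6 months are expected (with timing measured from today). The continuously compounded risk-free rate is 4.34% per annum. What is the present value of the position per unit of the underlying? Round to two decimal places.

-£1.23

PV(remaining coupons) I = 3.98·e^(−0.0434·2/12) + 1.50·e^(−0.0434·4/12) + 2.73·e^(−0.0434·6/12) = 8.1012
Current forward F = (S − I)·e^(rT) = (139.55 − 8.1012)·e^(0.0434·8/12) = 131.4488 × 1.029356 = 135.3076
Value (long) = (F − K)·e^(−rT) = (135.3076 − 136.57) × 0.971481 = -1.2264
Value = -£1.23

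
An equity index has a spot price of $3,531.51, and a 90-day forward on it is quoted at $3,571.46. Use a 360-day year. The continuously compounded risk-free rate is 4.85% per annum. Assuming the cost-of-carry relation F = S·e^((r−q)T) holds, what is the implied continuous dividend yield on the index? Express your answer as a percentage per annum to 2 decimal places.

From F = S·e^((r−q)T): (r − q) = ln(F/S)/T
ln(3571.46/3531.51) = ln(1.011312) = 0.011248
(r − q) = 0.011248 / (90/360) = 0.044992
q = r − ln(F/S)/T = 0.0485 − 0.044992 = 0.003508
q = 0.35%

0.35%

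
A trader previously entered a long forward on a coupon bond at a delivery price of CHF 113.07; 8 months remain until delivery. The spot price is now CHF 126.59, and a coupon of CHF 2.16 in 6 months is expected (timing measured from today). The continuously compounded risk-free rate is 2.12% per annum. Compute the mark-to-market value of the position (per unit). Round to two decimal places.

CHF 12.97

PV(remaining coupons) I = 2.16·e^(−0.0212·6/12) = 2.1372
Current forward F = (S − I)·e^(rT) = (126.59 − 2.1372)·e^(0.0212·8/12) = 124.4528 × 1.014234 = 126.2243
Value (long) = (F − K)·e^(−rT) = (126.2243 − 113.07) × 0.985966 = 12.9697
Value = CHF 12.97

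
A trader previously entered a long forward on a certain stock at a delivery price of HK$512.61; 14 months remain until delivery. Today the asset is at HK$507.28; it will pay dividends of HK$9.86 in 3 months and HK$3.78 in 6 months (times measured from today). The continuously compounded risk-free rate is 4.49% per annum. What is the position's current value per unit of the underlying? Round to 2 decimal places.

PV(remaining dividends) I = 9.86·e^(−0.0449·3/12) + 3.78·e^(−0.0449·6/12) = 13.4460
Current forward F = (S − I)·e^(rT) = (507.28 − 13.4460)·e^(0.0449·14/12) = 493.8340 × 1.053780 = 520.3924
Value (long) = (F − K)·e^(−rT) = (520.3924 − 512.61) × 0.948965 = 7.3852
Value = HK$7.39

HK$7.39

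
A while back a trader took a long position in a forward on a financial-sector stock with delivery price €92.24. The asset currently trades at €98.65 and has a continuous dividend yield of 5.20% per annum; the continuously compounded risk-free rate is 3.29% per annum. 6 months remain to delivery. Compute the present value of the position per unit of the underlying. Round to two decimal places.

Current fair forward for the remaining 6 months: F = S·e^((r − q)·T), (r − q) = 0.0329 − 0.0520 = -0.0191
F = 98.65 · e^(-0.0191 × 6/12) = 98.65 × 0.990495 = 97.7123
Value of long forward = (F − K)·e^(−rT) = (97.7123 − 92.24) · e^(−0.0329·6/12)
= 5.4723 × 0.983685 = 5.38

€5.38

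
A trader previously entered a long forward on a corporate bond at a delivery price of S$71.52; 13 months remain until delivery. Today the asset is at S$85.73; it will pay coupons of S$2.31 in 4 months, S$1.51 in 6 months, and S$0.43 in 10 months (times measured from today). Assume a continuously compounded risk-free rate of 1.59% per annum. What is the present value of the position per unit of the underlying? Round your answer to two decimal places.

S$11.21

PV(remaining coupons) I = 2.31·e^(−0.0159·4/12) + 1.51·e^(−0.0159·6/12) + 0.43·e^(−0.0159·10/12) = 4.2202
Current forward F = (S − I)·e^(rT) = (85.73 − 4.2202)·e^(0.0159·13/12) = 81.5098 × 1.017374 = 82.9260
Value (long) = (F − K)·e^(−rT) = (82.9260 − 71.52) × 0.982923 = 11.2112
Value = S$11.21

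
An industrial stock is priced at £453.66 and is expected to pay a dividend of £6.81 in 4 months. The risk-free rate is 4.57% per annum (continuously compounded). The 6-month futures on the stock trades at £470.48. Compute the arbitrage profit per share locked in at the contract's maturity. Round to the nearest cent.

£13.20 per share

PV(dividends) I = 6.81·e^(−0.0457·4/12) = 6.7070
Fair futures F* = (S − I)·e^(rT) = (453.66 − 6.7070)·e^0.022850 = 446.9530 × 1.023113 = 457.2834
Market £470.48 > fair 457.2834: forward overpriced → cash-and-carry (borrow at r, buy the stock and collect the dividends, short the forward).
Profit at T = |F_mkt − F*| = |470.48 − 457.2834| = £13.20 per share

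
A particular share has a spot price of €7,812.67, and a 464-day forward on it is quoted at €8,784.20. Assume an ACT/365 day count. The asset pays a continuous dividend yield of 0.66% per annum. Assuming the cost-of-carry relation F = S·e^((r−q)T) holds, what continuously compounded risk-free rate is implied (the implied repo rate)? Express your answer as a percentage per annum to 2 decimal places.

From F = S·e^((r−q)T): (r − q) = ln(F/S)/T
ln(8784.20/7812.67) = ln(1.124353) = 0.117208
(r − q) = 0.117208 / (464/365) = 0.092200
r = ln(F/S)/T + q = 0.092200 + 0.0066 = 0.098800
r = 9.88%

9.88%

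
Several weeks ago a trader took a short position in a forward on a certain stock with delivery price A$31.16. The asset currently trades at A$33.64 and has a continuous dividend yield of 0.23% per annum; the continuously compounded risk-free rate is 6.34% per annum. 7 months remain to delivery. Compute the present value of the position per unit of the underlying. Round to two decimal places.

Current fair forward for the remaining 7 months: F = S·e^((r − q)·T), (r − q) = 0.0634 − 0.0023 = 0.0611
F = 33.64 · e^(0.0611 × 7/12) = 33.64 × 1.036284 = 34.8606
Value of long forward = (F − K)·e^(−rT) = (34.8606 − 31.16) · e^(−0.0634·7/12)
= 3.7006 × 0.963692 = 3.57
Short position value = −(long value) = -A$3.57

-A$3.57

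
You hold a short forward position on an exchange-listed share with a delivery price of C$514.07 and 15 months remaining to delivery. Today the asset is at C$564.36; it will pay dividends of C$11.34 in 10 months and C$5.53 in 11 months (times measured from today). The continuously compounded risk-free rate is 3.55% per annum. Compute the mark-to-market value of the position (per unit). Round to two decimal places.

-C$56.24

PV(remaining dividends) I = 11.34·e^(−0.0355·10/12) + 5.53·e^(−0.0355·11/12) = 16.3624
Current forward F = (S − I)·e^(rT) = (564.36 − 16.3624)·e^(0.0355·15/12) = 547.9976 × 1.045374 = 572.8624
Value (long) = (F − K)·e^(−rT) = (572.8624 − 514.07) × 0.956595 = 56.2405
Short position value = −(long value) = -C$56.24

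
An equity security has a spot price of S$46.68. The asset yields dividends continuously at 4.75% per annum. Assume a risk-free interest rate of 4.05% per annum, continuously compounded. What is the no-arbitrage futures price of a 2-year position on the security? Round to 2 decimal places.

F = S·e^((r − q)T) = 46.68 · e^((0.0405 − 0.0475) × 2)
= 46.68 · e^-0.014000 = 46.68 × 0.986098
F = S$46.03

S$46.03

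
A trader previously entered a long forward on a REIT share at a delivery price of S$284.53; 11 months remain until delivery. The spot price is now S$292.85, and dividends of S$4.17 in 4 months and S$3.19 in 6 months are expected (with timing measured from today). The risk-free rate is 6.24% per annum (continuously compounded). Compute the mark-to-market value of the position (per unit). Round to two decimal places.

S$16.96

PV(remaining dividends) I = 4.17·e^(−0.0624·4/12) + 3.19·e^(−0.0624·6/12) = 7.1762
Current forward F = (S − I)·e^(rT) = (292.85 − 7.1762)·e^(0.0624·11/12) = 285.6738 × 1.058868 = 302.4908
Value (long) = (F − K)·e^(−rT) = (302.4908 − 284.53) × 0.944405 = 16.9623
Value = S$16.96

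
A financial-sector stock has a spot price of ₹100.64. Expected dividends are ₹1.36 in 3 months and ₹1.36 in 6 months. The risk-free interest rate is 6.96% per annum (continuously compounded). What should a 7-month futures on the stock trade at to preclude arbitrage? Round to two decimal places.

₹102.05

PV(dividends) I = 1.36·e^(−0.0696·3/12) + 1.36·e^(−0.0696·6/12)
I = 1.3365 + 1.3135 = 2.6500
F = (S − I)·e^(rT) = (100.64 − 2.6500) · e^(0.0696·7/12)
= 97.9900 · e^0.040600 = 97.9900 × 1.041435 = ₹102.05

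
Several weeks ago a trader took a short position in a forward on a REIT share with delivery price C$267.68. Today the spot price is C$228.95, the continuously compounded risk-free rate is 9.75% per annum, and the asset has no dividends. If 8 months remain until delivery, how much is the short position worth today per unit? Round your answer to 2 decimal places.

C$21.88

Current fair forward for the remaining 8 months: F = S·e^(r·T), r = 0.0975
F = 228.95 · e^(0.0975 × 8/12) = 228.95 × 1.067159 = 244.3261
Value of long forward = (F − K)·e^(−rT) = (244.3261 − 267.68) · e^(−0.0975·8/12)
= -23.3539 × 0.937067 = -21.88
Short position value = −(long value) = C$21.88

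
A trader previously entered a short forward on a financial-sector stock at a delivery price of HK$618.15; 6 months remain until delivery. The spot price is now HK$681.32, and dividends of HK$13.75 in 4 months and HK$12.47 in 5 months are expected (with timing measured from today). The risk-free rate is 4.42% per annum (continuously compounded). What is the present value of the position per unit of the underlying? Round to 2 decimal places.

PV(remaining dividends) I = 13.75·e^(−0.0442·4/12) + 12.47·e^(−0.0442·5/12) = 25.7913
Current forward F = (S − I)·e^(rT) = (681.32 − 25.7913)·e^(0.0442·6/12) = 655.5287 × 1.022346 = 670.1771
Value (long) = (F − K)·e^(−rT) = (670.1771 − 618.15) × 0.978142 = 50.8899
Short position value = −(long value) = -HK$50.89

-HK$50.89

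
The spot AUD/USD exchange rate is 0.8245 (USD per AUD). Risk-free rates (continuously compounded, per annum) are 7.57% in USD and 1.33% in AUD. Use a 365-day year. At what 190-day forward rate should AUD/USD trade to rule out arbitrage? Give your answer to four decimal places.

0.8517

F = S·e^((r_USD − r_AUD)T) = 0.8245 · e^((0.0757 − 0.0133) × 190/365)
= 0.8245 · e^0.032482 = 0.8245 × 1.033015
F = 0.8517 USD per AUD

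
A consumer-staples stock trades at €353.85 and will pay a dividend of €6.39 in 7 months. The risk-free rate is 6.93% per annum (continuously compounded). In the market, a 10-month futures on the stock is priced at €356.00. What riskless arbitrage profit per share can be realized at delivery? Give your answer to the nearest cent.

PV(dividends) I = 6.39·e^(−0.0693·7/12) = 6.1368
Fair futures F* = (S − I)·e^(rT) = (353.85 − 6.1368)·e^0.057750 = 347.7132 × 1.059450 = 368.3847
Market €356.00 < fair 368.3847: forward underpriced → reverse cash-and-carry (short the stock, invest proceeds at r, pay the dividends, go long the forward).
Profit at T = |F_mkt − F*| = |356.00 − 368.3847| = €12.38 per share

€12.38 per share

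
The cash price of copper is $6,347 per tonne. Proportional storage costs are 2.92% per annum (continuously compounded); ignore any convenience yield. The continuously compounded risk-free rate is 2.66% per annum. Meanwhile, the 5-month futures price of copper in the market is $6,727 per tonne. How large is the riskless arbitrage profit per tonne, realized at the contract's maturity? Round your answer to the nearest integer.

Fair futures: F* = S·e^(carry·T), with carry = (r + u) = 0.0266 + 0.0292 = 0.0558
F* = 6347 · e^(0.0558 × 5/12) = 6347 · e^0.023250 = 6347 × 1.023522 = $6496.2941
Market $6727 > fair $6496.2941: forward overpriced → cash-and-carry (buy spot, short the forward).
At maturity, profit = |F_mkt − F*| = |6727 − 6496.2941| = $231 per tonne

$231 per tonne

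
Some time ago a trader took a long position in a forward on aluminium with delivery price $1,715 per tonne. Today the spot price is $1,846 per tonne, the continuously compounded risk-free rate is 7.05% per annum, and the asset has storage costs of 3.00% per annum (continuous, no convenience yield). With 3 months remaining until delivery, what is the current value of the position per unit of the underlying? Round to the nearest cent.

Current fair forward for the remaining 3 months: F = S·e^((r + u)·T), (r + u) = 0.0705 + 0.0300 = 0.1005
F = 1846 · e^(0.1005 × 3/12) = 1846 × 1.02544329 = 1892.9683
Value of long forward = (F − K)·e^(−rT) = (1892.9683 − 1715) · e^(−0.0705·3/12)
= 177.9683 × 0.98252941 = 174.86

$174.86 per tonne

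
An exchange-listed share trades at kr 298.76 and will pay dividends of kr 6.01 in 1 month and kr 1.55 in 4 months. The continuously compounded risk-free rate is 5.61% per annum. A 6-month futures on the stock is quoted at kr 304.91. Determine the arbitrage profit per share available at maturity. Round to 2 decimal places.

PV(dividends) I = 6.01·e^(−0.0561·1/12) + 1.55·e^(−0.0561·4/12) = 7.5033
Fair futures F* = (S − I)·e^(rT) = (298.76 − 7.5033)·e^0.028050 = 291.2567 × 1.028447 = 299.5421
Market kr 304.91 > fair 299.5421: forward overpriced → cash-and-carry (borrow at r, buy the stock and collect the dividends, short the forward).
Profit at T = |F_mkt − F*| = |304.91 − 299.5421| = kr 5.37 per share

kr 5.37 per share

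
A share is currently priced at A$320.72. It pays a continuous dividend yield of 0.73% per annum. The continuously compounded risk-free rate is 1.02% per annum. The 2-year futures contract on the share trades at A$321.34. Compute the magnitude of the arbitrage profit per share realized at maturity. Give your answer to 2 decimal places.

A$1.25 per share

Fair futures: F* = S·e^(carry·T), with carry = (r − q) = 0.0102 − 0.0073 = 0.0029
F* = 320.72 · e^(0.0029 × 2) = 320.72 · e^0.005800 = 320.72 × 1.005817 = A$322.5856
Market A$321.34 < fair A$322.5856: forward underpriced → reverse cash-and-carry (short spot, go long the forward).
At maturity, profit = |F_mkt − F*| = |321.34 − 322.5856| = A$1.25 per share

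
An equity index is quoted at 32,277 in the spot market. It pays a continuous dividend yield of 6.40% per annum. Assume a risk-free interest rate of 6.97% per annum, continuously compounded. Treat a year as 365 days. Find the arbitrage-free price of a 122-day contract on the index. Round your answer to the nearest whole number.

F = S·e^((r − q)T) = 32277 · e^((0.0697 − 0.0640) × 122/365)
= 32277 · e^0.001905 = 32277 × 1.001907
F = 32,339

32,339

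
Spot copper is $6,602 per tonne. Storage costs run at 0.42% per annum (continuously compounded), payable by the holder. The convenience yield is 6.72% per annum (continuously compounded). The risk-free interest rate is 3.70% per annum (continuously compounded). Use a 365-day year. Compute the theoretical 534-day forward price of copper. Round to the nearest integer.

Net carry = r + u − y = 0.0370 + 0.0042 − 0.0672 = -0.0260
F = S·e^((r+u−y)T) = 6602 · e^(-0.0260 × 534/365) = 6602 · e^-0.038038
= 6602 × 0.962676 = $6,356 per tonne

$6,356 per tonne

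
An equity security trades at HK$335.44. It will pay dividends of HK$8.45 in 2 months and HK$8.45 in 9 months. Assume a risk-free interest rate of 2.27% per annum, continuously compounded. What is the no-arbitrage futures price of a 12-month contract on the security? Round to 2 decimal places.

PV(dividends) I = 8.45·e^(−0.0227·2/12) + 8.45·e^(−0.0227·9/12)
I = 8.4181 + 8.3074 = 16.7255
F = (S − I)·e^(rT) = (335.44 − 16.7255) · e^(0.0227·12/12)
= 318.7145 · e^0.022700 = 318.7145 × 1.022960 = HK$326.03

HK$326.03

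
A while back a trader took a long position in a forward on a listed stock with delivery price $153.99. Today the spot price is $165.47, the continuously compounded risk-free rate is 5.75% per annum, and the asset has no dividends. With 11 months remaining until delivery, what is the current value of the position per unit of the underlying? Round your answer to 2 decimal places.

$19.39

Current fair forward for the remaining 11 months: F = S·e^(r·T), r = 0.0575
F = 165.47 · e^(0.0575 × 11/12) = 165.47 × 1.054122 = 174.4256
Value of long forward = (F − K)·e^(−rT) = (174.4256 − 153.99) · e^(−0.0575·11/12)
= 20.4356 × 0.948657 = 19.39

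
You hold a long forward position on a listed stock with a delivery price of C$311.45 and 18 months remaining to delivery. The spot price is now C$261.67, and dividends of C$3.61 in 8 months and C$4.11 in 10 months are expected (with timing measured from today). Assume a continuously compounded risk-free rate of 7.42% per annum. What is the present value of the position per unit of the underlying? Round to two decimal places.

PV(remaining dividends) I = 3.61·e^(−0.0742·8/12) + 4.11·e^(−0.0742·10/12) = 7.2993
Current forward F = (S − I)·e^(rT) = (261.67 − 7.2993)·e^(0.0742·18/12) = 254.3707 × 1.117730 = 284.3178
Value (long) = (F − K)·e^(−rT) = (284.3178 − 311.45) × 0.894670 = -24.2744
Value = -C$24.27

-C$24.27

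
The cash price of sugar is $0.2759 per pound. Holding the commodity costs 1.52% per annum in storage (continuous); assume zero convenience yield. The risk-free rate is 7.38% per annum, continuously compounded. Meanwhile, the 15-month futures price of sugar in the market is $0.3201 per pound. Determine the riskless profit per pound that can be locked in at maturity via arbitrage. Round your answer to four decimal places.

$0.0117 per pound

Fair futures: F* = S·e^(carry·T), with carry = (r + u) = 0.0738 + 0.0152 = 0.0890
F* = 0.2759 · e^(0.0890 × 15/12) = 0.2759 · e^0.111250 = 0.2759 × 1.117674 = $0.3084
Market $0.3201 > fair $0.3084: forward overpriced → cash-and-carry (buy spot, short the forward).
At maturity, profit = |F_mkt − F*| = |0.3201 − 0.3084| = $0.0117 per pound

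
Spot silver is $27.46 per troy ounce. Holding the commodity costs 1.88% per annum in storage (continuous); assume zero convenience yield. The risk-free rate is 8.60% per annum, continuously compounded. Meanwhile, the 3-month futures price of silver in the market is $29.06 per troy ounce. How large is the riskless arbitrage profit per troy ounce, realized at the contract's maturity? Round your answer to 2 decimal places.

$0.87 per troy ounce

Fair futures: F* = S·e^(carry·T), with carry = (r + u) = 0.0860 + 0.0188 = 0.1048
F* = 27.46 · e^(0.1048 × 3/12) = 27.46 · e^0.026200 = 27.46 × 1.026546 = $28.1890
Market $29.06 > fair $28.1890: forward overpriced → cash-and-carry (buy spot, short the forward).
At maturity, profit = |F_mkt − F*| = |29.06 − 28.1890| = $0.87 per troy ounce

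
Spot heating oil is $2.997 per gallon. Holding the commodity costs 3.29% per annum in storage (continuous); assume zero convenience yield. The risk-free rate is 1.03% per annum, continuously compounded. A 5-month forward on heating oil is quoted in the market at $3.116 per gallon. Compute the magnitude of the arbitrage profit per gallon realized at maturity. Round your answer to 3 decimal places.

Fair forward: F* = S·e^(carry·T), with carry = (r + u) = 0.0103 + 0.0329 = 0.0432
F* = 2.997 · e^(0.0432 × 5/12) = 2.997 · e^0.018000 = 2.997 × 1.018163 = $3.0514
Market $3.116 > fair $3.0514: forward overpriced → cash-and-carry (buy spot, short the forward).
At maturity, profit = |F_mkt − F*| = |3.116 − 3.0514| = $0.065 per gallon

$0.065 per gallon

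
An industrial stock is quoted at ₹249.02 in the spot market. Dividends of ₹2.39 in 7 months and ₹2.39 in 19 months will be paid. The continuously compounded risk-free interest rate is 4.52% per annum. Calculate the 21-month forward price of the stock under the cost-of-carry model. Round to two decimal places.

₹264.59

PV(dividends) I = 2.39·e^(−0.0452·7/12) + 2.39·e^(−0.0452·19/12)
I = 2.3278 + 2.2249 = 4.5527
F = (S − I)·e^(rT) = (249.02 − 4.5527) · e^(0.0452·21/12)
= 244.4673 · e^0.079100 = 244.4673 × 1.082313 = ₹264.59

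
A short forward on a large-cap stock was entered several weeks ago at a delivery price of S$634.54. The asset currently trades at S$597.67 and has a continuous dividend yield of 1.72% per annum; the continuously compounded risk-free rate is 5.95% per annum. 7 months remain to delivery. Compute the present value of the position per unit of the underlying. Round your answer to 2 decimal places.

Current fair forward for the remaining 7 months: F = S·e^((r − q)·T), (r − q) = 0.0595 − 0.0172 = 0.0423
F = 597.67 · e^(0.0423 × 7/12) = 597.67 × 1.024982 = 612.6010
Value of long forward = (F − K)·e^(−rT) = (612.6010 − 634.54) · e^(−0.0595·7/12)
= -21.9390 × 0.965887 = -21.19
Short position value = −(long value) = S$21.19

S$21.19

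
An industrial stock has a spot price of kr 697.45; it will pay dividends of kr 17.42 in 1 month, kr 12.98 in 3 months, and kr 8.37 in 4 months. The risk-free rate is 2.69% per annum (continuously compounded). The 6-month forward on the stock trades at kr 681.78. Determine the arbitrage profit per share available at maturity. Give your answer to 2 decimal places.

kr 13.98 per share

PV(dividends) I = 17.42·e^(−0.0269·1/12) + 12.98·e^(−0.0269·3/12) + 8.37·e^(−0.0269·4/12) = 38.5693
Fair forward F* = (S − I)·e^(rT) = (697.45 − 38.5693)·e^0.013450 = 658.8807 × 1.013541 = 667.8026
Market kr 681.78 > fair 667.8026: forward overpriced → cash-and-carry (borrow at r, buy the stock and collect the dividends, short the forward).
Profit at T = |F_mkt − F*| = |681.78 − 667.8026| = kr 13.98 per share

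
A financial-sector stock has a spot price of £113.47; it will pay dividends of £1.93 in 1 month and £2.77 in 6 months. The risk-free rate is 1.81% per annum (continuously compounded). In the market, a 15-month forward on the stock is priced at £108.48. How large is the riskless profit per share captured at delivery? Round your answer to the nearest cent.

£2.81 per share

PV(dividends) I = 1.93·e^(−0.0181·1/12) + 2.77·e^(−0.0181·6/12) = 4.6721
Fair forward F* = (S − I)·e^(rT) = (113.47 − 4.6721)·e^0.022625 = 108.7979 × 1.022883 = 111.2875
Market £108.48 < fair 111.2875: forward underpriced → reverse cash-and-carry (short the stock, invest proceeds at r, pay the dividends, go long the forward).
Profit at T = |F_mkt − F*| = |108.48 − 111.2875| = £2.81 per share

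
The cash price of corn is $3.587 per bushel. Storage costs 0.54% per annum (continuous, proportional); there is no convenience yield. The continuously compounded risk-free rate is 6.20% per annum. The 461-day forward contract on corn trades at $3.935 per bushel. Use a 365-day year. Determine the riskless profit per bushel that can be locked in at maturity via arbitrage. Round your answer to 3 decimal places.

$0.029 per bushel

Fair forward: F* = S·e^(carry·T), with carry = (r + u) = 0.0620 + 0.0054 = 0.0674
F* = 3.587 · e^(0.0674 × 461/365) = 3.587 · e^0.085127 = 3.587 × 1.088855 = $3.9057
Market $3.935 > fair $3.9057: forward overpriced → cash-and-carry (buy spot, short the forward).
At maturity, profit = |F_mkt − F*| = |3.935 − 3.9057| = $0.029 per bushel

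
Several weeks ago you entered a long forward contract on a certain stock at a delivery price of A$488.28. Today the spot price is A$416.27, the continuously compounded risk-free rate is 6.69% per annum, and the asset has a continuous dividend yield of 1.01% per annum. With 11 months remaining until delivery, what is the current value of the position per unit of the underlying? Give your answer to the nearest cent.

Current fair forward for the remaining 11 months: F = S·e^((r − q)·T), (r − q) = 0.0669 − 0.0101 = 0.0568
F = 416.27 · e^(0.0568 × 11/12) = 416.27 × 1.053446 = 438.5180
Value of long forward = (F − K)·e^(−rT) = (438.5180 − 488.28) · e^(−0.0669·11/12)
= -49.7620 × 0.940518 = -46.80

-A$46.80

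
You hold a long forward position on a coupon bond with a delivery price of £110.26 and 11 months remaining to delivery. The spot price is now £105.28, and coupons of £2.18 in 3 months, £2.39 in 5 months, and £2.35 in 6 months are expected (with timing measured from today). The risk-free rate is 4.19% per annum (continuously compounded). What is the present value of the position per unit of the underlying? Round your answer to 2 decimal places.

PV(remaining coupons) I = 2.18·e^(−0.0419·3/12) + 2.39·e^(−0.0419·5/12) + 2.35·e^(−0.0419·6/12) = 6.8072
Current forward F = (S − I)·e^(rT) = (105.28 − 6.8072)·e^(0.0419·11/12) = 98.4728 × 1.039155 = 102.3285
Value (long) = (F − K)·e^(−rT) = (102.3285 − 110.26) × 0.962320 = -7.6326
Value = -£7.63

-£7.63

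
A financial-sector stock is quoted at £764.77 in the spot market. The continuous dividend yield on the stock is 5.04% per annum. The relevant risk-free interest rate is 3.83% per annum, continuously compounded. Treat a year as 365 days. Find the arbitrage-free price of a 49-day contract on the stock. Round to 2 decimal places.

F = S·e^((r − q)T) = 764.77 · e^((0.0383 − 0.0504) × 49/365)
= 764.77 · e^-0.001624 = 764.77 × 0.998377
F = £763.53

£763.53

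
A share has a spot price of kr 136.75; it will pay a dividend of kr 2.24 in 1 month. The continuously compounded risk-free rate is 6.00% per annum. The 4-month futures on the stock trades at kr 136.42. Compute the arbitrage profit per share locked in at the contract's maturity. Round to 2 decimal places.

PV(dividends) I = 2.24·e^(−0.0600·1/12) = 2.2288
Fair futures F* = (S − I)·e^(rT) = (136.75 − 2.2288)·e^0.020000 = 134.5212 × 1.020201 = 137.2387
Market kr 136.42 < fair 137.2387: forward underpriced → reverse cash-and-carry (short the stock, invest proceeds at r, pay the dividends, go long the forward).
Profit at T = |F_mkt − F*| = |136.42 − 137.2387| = kr 0.82 per share

kr 0.82 per share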